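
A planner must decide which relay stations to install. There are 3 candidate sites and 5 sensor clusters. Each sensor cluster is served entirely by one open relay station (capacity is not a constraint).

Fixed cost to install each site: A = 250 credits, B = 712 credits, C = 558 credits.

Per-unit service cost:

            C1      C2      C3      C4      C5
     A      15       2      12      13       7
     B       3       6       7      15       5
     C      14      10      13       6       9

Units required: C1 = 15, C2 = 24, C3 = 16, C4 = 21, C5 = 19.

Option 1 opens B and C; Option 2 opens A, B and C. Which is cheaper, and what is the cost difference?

Option 1 is cheaper by 154.

Option 1: {B, C}: C1→B 3·15=45, C2→B 6·24=144, C3→B 7·16=112, C4→C 6·21=126, C5→B 5·19=95. Service 522; fixed 1270; total 1792.
Option 2: {A, B, C}: C1→B 3·15=45, C2→A 2·24=48, C3→B 7·16=112, C4→C 6·21=126, C5→B 5·19=95. Service 426; fixed 1520; total 1946.
Difference: |1792 − 1946| = 154.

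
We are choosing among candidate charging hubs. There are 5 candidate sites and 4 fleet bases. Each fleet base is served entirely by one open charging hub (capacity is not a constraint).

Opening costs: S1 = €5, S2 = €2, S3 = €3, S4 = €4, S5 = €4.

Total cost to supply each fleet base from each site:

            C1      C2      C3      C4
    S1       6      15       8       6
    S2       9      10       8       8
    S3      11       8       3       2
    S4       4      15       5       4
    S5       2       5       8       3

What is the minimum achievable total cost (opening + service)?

For any fixed open set, each fleet base goes to its cheapest open site; total = fixed + service.
{S3, S5}: C1→S5 2, C2→S5 5, C3→S3 3, C4→S3 2. Service 12; fixed 7; total 19.
{S2, S3, S5}: service 12 + fixed 9 = 21
{S5}: C1→S5 2, C2→S5 5, C3→S5 8, C4→S5 3. Service 18; fixed 4; total 22.
{S1, S2, S3, S4, S5}: C1→S5 2, C2→S5 5, C3→S3 3, C4→S3 2. Service 12; fixed 18; total 30.
No other subset beats 19.

Minimum total cost: 19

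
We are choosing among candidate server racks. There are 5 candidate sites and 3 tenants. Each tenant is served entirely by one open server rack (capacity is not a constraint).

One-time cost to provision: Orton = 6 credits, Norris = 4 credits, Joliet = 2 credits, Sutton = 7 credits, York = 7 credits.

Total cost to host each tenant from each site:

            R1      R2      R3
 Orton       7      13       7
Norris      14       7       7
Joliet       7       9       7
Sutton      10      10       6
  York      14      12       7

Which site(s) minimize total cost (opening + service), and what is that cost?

For any fixed open set, each tenant goes to its cheapest open site; total = fixed + service.
{Joliet}: R1→Joliet 7, R2→Joliet 9, R3→Joliet 7. Service 23; fixed 2; total 25.
{Norris, Joliet}: service 21 + fixed 6 = 27
{Orton, Norris}: R1→Orton 7, R2→Norris 7, R3→Orton 7. Service 21; fixed 10; total 31.
{Orton, Norris, Joliet, Sutton, York}: R1→Orton 7, R2→Norris 7, R3→Sutton 6. Service 20; fixed 26; total 46.
No other subset beats 25.

Open Joliet only; minimum total cost 25.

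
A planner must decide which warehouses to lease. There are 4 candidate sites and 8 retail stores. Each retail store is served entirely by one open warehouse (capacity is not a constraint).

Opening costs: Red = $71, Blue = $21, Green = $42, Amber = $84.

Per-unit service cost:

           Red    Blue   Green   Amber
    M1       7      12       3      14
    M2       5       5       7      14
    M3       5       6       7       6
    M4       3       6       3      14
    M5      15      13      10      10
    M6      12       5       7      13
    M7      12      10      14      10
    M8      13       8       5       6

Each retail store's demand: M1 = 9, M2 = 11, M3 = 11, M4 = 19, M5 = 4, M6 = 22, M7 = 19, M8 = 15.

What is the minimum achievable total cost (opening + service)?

Minimum total cost: 683

For any fixed open set, each retail store goes to its cheapest open site; total = fixed + service.
{Blue, Green}: M1→Green 3·9=27, M2→Blue 5·11=55, M3→Blue 6·11=66, M4→Green 3·19=57, M5→Green 10·4=40, M6→Blue 5·22=110, M7→Blue 10·19=190, M8→Green 5·15=75. Service 620; fixed 63; total 683.
{Red, Blue, Green}: service 609 + fixed 134 = 743
{Blue, Green, Amber}: M1→Green 3·9=27, M2→Blue 5·11=55, M3→Blue 6·11=66, M4→Green 3·19=57, M5→Green 10·4=40, M6→Blue 5·22=110, M7→Blue 10·19=190, M8→Green 5·15=75. Service 620; fixed 147; total 767.
{Red, Blue, Green, Amber}: service 609 + fixed 218 = 827
No other subset beats 683.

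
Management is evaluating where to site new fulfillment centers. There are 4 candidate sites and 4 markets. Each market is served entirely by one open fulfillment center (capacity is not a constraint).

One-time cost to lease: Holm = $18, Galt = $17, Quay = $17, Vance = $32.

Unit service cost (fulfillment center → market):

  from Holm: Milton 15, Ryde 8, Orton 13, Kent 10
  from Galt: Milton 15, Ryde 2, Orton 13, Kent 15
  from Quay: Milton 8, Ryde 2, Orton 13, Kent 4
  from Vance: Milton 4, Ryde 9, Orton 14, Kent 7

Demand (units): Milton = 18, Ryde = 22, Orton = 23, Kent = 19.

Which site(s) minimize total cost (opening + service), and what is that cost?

For any fixed open set, each market goes to its cheapest open site; total = fixed + service.
{Quay, Vance}: Milton→Vance 4·18=72, Ryde→Quay 2·22=44, Orton→Quay 13·23=299, Kent→Quay 4·19=76. Service 491; fixed 49; total 540.
{Galt, Quay, Vance}: service 491 + fixed 66 = 557
{Holm, Quay, Vance}: service 491 + fixed 67 = 558
{Holm, Galt, Quay, Vance}: service 491 + fixed 84 = 575
No other subset beats 540.

Open Quay and Vance; minimum total cost 540.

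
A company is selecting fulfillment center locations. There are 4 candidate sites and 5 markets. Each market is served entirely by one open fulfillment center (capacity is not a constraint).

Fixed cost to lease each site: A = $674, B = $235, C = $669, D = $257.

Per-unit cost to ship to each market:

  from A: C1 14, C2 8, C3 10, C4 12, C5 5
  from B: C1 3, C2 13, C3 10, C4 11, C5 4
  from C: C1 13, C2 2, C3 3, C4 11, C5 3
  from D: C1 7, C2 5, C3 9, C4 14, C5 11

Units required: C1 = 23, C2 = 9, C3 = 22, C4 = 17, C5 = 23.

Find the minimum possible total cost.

For any fixed open set, each market goes to its cheapest open site; total = fixed + service.
{B}: C1→B 3·23=69, C2→B 13·9=117, C3→B 10·22=220, C4→B 11·17=187, C5→B 4·23=92. Service 685; fixed 235; total 920.
{B, D}: service 591 + fixed 492 = 1083
{D}: C1→D 7·23=161, C2→D 5·9=45, C3→D 9·22=198, C4→D 14·17=238, C5→D 11·23=253. Service 895; fixed 257; total 1152.
{A, B, C, D}: service 409 + fixed 1835 = 2244
(All 15 nonempty subsets were checked; B only is lowest.)

Minimum total cost: 920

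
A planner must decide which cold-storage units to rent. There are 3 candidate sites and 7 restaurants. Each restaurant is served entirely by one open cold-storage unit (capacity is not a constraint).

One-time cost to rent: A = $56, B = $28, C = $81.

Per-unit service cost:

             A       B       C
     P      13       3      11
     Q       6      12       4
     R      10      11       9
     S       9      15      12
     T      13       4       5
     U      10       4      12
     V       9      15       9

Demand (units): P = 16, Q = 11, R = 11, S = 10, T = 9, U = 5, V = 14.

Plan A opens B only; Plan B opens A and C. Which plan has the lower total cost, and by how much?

Plan A is cheaper by 22.

Plan A: {B}: P→B 3·16=48, Q→B 12·11=132, R→B 11·11=121, S→B 15·10=150, T→B 4·9=36, U→B 4·5=20, V→B 15·14=210. Service 717; fixed 28; total 745.
Plan B: {A, C}: P→C 11·16=176, Q→C 4·11=44, R→C 9·11=99, S→A 9·10=90, T→C 5·9=45, U→A 10·5=50, V→A 9·14=126. Service 630; fixed 137; total 767.
Difference: |745 − 767| = 22.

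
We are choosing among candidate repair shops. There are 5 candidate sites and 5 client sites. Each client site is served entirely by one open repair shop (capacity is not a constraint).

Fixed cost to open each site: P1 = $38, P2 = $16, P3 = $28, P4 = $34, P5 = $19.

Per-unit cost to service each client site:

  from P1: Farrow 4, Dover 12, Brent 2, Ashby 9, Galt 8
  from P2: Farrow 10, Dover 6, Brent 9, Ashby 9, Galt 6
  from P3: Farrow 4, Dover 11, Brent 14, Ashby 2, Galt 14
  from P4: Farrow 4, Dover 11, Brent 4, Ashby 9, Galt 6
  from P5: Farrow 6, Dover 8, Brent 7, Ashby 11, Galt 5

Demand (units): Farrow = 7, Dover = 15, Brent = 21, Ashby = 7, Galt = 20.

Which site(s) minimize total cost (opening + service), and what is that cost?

Open P1, P2, P3 and P5; minimum total cost 375.

For any fixed open set, each client site goes to its cheapest open site; total = fixed + service.
{P1, P2, P3, P5}: Farrow→P1 4·7=28, Dover→P2 6·15=90, Brent→P1 2·21=42, Ashby→P3 2·7=14, Galt→P5 5·20=100. Service 274; fixed 101; total 375.
{P1, P2, P3}: Farrow→P1 4·7=28, Dover→P2 6·15=90, Brent→P1 2·21=42, Ashby→P3 2·7=14, Galt→P2 6·20=120. Service 294; fixed 82; total 376.
{P1, P3, P5}: service 304 + fixed 85 = 389
{P1, P2, P3, P4, P5}: Farrow→P1 4·7=28, Dover→P2 6·15=90, Brent→P1 2·21=42, Ashby→P3 2·7=14, Galt→P5 5·20=100. Service 274; fixed 135; total 409.
No other subset beats 375.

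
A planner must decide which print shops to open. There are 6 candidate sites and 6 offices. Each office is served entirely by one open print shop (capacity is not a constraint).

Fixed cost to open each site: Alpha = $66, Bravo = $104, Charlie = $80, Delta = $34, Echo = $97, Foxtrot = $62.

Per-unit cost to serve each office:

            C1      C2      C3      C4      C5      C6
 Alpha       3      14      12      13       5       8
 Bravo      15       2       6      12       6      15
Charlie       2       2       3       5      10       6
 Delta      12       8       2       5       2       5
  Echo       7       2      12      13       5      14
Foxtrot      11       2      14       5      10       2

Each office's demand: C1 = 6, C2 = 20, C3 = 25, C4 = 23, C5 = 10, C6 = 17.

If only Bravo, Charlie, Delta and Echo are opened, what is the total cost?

Total cost: 637

Each office is assigned to its cheapest site among the open ones.
{Bravo, Charlie, Delta, Echo}: C1→Charlie 2·6=12, C2→Bravo 2·20=40, C3→Delta 2·25=50, C4→Charlie 5·23=115, C5→Delta 2·10=20, C6→Delta 5·17=85. Service 322; fixed 315; total 637.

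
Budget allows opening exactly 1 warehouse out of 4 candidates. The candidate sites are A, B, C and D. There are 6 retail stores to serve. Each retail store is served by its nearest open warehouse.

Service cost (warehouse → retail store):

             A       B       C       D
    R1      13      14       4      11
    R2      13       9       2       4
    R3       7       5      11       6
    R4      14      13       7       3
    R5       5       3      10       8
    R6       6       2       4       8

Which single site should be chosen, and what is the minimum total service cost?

Choose C only; total service cost 38.

With exactly 1 open, each retail store uses its cheapest among the chosen.
{C}: R1→C 4, R2→C 2, R3→C 11, R4→C 7, R5→C 10, R6→C 4. Service cost 38.
{D}: service cost 40
{B}: service cost 46
Among all 4 size-1 choices, {C} is lowest.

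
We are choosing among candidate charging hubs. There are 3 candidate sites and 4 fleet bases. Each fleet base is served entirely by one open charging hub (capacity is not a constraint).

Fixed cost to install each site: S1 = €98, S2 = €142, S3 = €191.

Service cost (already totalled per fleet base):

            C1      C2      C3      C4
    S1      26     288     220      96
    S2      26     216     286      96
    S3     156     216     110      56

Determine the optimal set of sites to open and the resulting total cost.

For any fixed open set, each fleet base goes to its cheapest open site; total = fixed + service.
{S1, S3}: C1→S1 26, C2→S3 216, C3→S3 110, C4→S3 56. Service 408; fixed 289; total 697.
{S1}: C1→S1 26, C2→S1 288, C3→S1 220, C4→S1 96. Service 630; fixed 98; total 728.
{S3}: C1→S3 156, C2→S3 216, C3→S3 110, C4→S3 56. Service 538; fixed 191; total 729.
{S1, S2, S3}: service 408 + fixed 431 = 839
No other subset beats 697.

Open S1 and S3; minimum total cost 697.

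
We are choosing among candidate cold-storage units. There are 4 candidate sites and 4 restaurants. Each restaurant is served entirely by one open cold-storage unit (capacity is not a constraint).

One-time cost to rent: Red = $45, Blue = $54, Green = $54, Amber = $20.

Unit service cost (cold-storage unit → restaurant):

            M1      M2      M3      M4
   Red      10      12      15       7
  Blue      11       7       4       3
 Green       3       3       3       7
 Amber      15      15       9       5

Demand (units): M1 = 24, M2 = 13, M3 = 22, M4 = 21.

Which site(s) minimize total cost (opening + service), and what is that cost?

For any fixed open set, each restaurant goes to its cheapest open site; total = fixed + service.
{Blue, Green}: M1→Green 3·24=72, M2→Green 3·13=39, M3→Green 3·22=66, M4→Blue 3·21=63. Service 240; fixed 108; total 348.
{Green, Amber}: service 282 + fixed 74 = 356
{Blue, Green, Amber}: service 240 + fixed 128 = 368
{Red, Blue, Green, Amber}: service 240 + fixed 173 = 413
No other subset beats 348.

Open Blue and Green; minimum total cost 348.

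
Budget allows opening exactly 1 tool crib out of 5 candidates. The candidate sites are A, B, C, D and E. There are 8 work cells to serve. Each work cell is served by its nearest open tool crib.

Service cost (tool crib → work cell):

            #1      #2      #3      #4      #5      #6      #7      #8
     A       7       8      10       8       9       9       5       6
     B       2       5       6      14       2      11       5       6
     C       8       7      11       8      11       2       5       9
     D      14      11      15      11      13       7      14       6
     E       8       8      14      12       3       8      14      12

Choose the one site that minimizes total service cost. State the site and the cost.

With exactly 1 open, each work cell uses its cheapest among the chosen.
{B}: #1→B 2, #2→B 5, #3→B 6, #4→B 14, #5→B 2, #6→B 11, #7→B 5, #8→B 6. Service cost 51.
{C}: service cost 61
{A}: service cost 62
Among all 5 size-1 choices, {B} is lowest.

Choose B only; total service cost 51.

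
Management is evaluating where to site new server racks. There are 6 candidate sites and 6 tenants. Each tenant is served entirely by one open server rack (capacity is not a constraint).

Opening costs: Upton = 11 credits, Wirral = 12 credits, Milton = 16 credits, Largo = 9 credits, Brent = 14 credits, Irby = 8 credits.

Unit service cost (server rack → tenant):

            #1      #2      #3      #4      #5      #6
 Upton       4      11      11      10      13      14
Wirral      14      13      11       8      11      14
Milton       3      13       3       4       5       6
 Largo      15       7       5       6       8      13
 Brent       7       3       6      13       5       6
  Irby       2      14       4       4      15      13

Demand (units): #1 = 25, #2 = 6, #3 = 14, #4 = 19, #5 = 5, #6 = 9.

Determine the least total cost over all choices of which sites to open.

For any fixed open set, each tenant goes to its cheapest open site; total = fixed + service.
{Brent, Irby}: #1→Irby 2·25=50, #2→Brent 3·6=18, #3→Irby 4·14=56, #4→Irby 4·19=76, #5→Brent 5·5=25, #6→Brent 6·9=54. Service 279; fixed 22; total 301.
{Milton, Brent, Irby}: #1→Irby 2·25=50, #2→Brent 3·6=18, #3→Milton 3·14=42, #4→Milton 4·19=76, #5→Milton 5·5=25, #6→Milton 6·9=54. Service 265; fixed 38; total 303.
{Largo, Brent, Irby}: service 279 + fixed 31 = 310
{Upton, Wirral, Milton, Largo, Brent, Irby}: service 265 + fixed 70 = 335
No other subset beats 301.

Minimum total cost: 301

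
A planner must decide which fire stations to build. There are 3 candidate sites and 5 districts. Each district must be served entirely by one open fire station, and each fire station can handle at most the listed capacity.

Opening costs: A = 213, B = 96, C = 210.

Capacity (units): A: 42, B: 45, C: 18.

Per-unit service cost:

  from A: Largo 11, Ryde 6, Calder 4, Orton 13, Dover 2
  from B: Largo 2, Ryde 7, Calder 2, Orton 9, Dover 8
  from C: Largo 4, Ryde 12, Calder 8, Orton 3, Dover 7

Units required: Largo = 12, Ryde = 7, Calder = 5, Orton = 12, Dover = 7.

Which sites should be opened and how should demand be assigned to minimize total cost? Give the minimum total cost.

Minimum total cost: 343

Open {B}: Largo→B 2·12=24, Ryde→B 7·7=49, Calder→B 2·5=10, Orton→B 9·12=108, Dover→B 8·7=56.
Loads: B carries 43/45. Service 247; fixed 96; total 343.
Next best feasible plan costs 481.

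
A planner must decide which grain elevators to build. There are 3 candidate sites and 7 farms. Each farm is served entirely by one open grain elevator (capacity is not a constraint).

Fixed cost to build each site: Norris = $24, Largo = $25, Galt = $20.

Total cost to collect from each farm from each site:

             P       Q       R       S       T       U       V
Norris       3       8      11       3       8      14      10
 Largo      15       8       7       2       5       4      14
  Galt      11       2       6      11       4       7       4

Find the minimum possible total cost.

For any fixed open set, each farm goes to its cheapest open site; total = fixed + service.
{Galt}: P→Galt 11, Q→Galt 2, R→Galt 6, S→Galt 11, T→Galt 4, U→Galt 7, V→Galt 4. Service 45; fixed 20; total 65.
{Norris, Galt}: P→Norris 3, Q→Galt 2, R→Galt 6, S→Norris 3, T→Galt 4, U→Galt 7, V→Galt 4. Service 29; fixed 44; total 73.
{Largo, Galt}: service 33 + fixed 45 = 78
{Norris, Largo, Galt}: service 25 + fixed 69 = 94
No other subset beats 65.

Minimum total cost: 65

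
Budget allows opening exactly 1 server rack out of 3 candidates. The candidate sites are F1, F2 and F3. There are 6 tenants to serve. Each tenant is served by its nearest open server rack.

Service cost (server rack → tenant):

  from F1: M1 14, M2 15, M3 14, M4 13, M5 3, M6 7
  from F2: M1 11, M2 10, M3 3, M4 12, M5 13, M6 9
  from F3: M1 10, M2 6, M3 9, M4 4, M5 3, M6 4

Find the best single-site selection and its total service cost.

With exactly 1 open, each tenant uses its cheapest among the chosen.
{F3}: M1→F3 10, M2→F3 6, M3→F3 9, M4→F3 4, M5→F3 3, M6→F3 4. Service cost 36.
{F2}: service cost 58
{F1}: service cost 66
Among all 3 size-1 choices, {F3} is lowest.

Choose F3 only; total service cost 36.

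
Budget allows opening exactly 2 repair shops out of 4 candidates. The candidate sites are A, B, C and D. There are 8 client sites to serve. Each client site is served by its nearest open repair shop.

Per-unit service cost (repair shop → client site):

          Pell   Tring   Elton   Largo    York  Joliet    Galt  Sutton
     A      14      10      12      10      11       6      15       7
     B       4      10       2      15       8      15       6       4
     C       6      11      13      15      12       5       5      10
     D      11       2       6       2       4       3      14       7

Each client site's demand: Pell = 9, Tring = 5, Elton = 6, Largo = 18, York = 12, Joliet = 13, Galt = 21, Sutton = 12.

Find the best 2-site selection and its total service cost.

With exactly 2 open, each client site uses its cheapest among the chosen.
{B, D}: Pell→B 4·9=36, Tring→D 2·5=10, Elton→B 2·6=12, Largo→D 2·18=36, York→D 4·12=48, Joliet→D 3·13=39, Galt→B 6·21=126, Sutton→B 4·12=48. Service cost 355.
{C, D}: service cost 412
{A, B}: service cost 626
Among all 6 size-2 choices, {B, D} is lowest.

Choose B and D; total service cost 355.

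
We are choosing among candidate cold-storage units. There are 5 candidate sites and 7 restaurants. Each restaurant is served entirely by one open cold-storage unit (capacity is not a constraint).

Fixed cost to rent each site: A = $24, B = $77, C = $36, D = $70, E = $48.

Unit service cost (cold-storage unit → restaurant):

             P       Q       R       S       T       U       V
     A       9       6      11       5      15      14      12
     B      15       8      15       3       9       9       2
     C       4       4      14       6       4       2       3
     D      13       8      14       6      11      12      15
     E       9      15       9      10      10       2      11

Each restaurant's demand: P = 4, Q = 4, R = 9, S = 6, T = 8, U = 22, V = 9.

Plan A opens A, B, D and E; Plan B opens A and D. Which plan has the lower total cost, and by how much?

Plan A is cheaper by 231.

Plan A: {A, B, D, E}: P→A 9·4=36, Q→A 6·4=24, R→E 9·9=81, S→B 3·6=18, T→B 9·8=72, U→E 2·22=44, V→B 2·9=18. Service 293; fixed 219; total 512.
Plan B: {A, D}: P→A 9·4=36, Q→A 6·4=24, R→A 11·9=99, S→A 5·6=30, T→D 11·8=88, U→D 12·22=264, V→A 12·9=108. Service 649; fixed 94; total 743.
Difference: |512 − 743| = 231.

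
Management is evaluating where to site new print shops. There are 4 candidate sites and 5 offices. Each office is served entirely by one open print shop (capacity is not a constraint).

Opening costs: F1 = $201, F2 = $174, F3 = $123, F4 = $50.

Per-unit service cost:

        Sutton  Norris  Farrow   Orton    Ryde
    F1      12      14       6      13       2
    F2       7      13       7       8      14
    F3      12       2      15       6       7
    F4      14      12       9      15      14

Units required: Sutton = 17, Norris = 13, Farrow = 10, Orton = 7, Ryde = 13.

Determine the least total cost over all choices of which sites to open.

For any fixed open set, each office goes to its cheapest open site; total = fixed + service.
{F3, F4}: Sutton→F3 12·17=204, Norris→F3 2·13=26, Farrow→F4 9·10=90, Orton→F3 6·7=42, Ryde→F3 7·13=91. Service 453; fixed 173; total 626.
{F3}: Sutton→F3 12·17=204, Norris→F3 2·13=26, Farrow→F3 15·10=150, Orton→F3 6·7=42, Ryde→F3 7·13=91. Service 513; fixed 123; total 636.
{F2, F3}: service 348 + fixed 297 = 645
{F1, F2, F3, F4}: service 273 + fixed 548 = 821
No other subset beats 626.

Minimum total cost: 626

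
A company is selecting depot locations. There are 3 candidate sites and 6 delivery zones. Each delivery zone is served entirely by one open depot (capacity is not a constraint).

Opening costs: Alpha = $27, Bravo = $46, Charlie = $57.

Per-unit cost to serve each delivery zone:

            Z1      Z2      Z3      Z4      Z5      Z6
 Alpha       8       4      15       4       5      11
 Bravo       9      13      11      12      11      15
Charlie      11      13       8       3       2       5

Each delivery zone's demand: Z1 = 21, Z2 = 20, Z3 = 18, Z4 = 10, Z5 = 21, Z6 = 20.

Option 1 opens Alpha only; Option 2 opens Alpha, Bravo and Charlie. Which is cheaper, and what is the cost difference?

Option 2 is cheaper by 216.

Option 1: {Alpha}: Z1→Alpha 8·21=168, Z2→Alpha 4·20=80, Z3→Alpha 15·18=270, Z4→Alpha 4·10=40, Z5→Alpha 5·21=105, Z6→Alpha 11·20=220. Service 883; fixed 27; total 910.
Option 2: {Alpha, Bravo, Charlie}: Z1→Alpha 8·21=168, Z2→Alpha 4·20=80, Z3→Charlie 8·18=144, Z4→Charlie 3·10=30, Z5→Charlie 2·21=42, Z6→Charlie 5·20=100. Service 564; fixed 130; total 694.
Difference: |910 − 694| = 216.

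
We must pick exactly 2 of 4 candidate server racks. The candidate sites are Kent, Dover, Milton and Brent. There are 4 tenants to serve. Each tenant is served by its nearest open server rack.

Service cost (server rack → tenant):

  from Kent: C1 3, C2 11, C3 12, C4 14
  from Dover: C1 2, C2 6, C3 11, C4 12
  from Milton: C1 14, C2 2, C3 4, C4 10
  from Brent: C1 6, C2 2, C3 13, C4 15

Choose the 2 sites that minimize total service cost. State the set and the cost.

Choose Dover and Milton; total service cost 18.

With exactly 2 open, each tenant uses its cheapest among the chosen.
{Dover, Milton}: C1→Dover 2, C2→Milton 2, C3→Milton 4, C4→Milton 10. Service cost 18.
{Kent, Milton}: service cost 19
{Milton, Brent}: service cost 22
Among all 6 size-2 choices, {Dover, Milton} is lowest.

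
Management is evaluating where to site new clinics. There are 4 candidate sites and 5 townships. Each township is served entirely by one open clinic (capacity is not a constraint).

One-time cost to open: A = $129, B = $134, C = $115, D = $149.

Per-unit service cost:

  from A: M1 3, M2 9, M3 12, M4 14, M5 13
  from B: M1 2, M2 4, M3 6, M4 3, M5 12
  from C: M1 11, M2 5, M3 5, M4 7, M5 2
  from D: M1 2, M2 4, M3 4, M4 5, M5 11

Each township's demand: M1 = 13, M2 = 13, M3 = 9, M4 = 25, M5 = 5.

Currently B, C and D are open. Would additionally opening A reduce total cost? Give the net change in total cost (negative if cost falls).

Current service cost with {B, C, D}: 199.
Adding A: each township re-picks its cheapest; new service cost 199, saving 0.
Extra fixed cost: 129. Net change = 129 − 0 = 129.
(Totals: 597 → 726.)

No — net change +129 (cost rises by 129).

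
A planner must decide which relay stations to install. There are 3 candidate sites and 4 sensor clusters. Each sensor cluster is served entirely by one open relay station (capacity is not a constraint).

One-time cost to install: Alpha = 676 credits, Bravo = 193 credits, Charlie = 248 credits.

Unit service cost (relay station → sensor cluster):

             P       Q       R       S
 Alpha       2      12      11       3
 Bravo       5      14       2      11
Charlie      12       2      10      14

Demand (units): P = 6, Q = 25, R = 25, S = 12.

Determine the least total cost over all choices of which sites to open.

Minimum total cost: 703

For any fixed open set, each sensor cluster goes to its cheapest open site; total = fixed + service.
{Bravo, Charlie}: P→Bravo 5·6=30, Q→Charlie 2·25=50, R→Bravo 2·25=50, S→Bravo 11·12=132. Service 262; fixed 441; total 703.
{Bravo}: service 562 + fixed 193 = 755
{Charlie}: service 540 + fixed 248 = 788
{Alpha, Bravo, Charlie}: service 148 + fixed 1117 = 1265
No other subset beats 703.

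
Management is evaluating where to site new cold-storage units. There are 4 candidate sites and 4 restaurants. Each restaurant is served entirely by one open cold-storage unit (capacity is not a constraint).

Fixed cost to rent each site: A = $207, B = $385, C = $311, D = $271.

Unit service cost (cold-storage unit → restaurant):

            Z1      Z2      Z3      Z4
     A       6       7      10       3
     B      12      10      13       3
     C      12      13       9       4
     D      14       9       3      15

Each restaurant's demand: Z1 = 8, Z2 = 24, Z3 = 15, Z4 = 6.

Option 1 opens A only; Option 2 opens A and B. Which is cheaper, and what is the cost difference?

Option 1 is cheaper by 385.

Option 1: {A}: Z1→A 6·8=48, Z2→A 7·24=168, Z3→A 10·15=150, Z4→A 3·6=18. Service 384; fixed 207; total 591.
Option 2: {A, B}: Z1→A 6·8=48, Z2→A 7·24=168, Z3→A 10·15=150, Z4→A 3·6=18. Service 384; fixed 592; total 976.
Difference: |591 − 976| = 385.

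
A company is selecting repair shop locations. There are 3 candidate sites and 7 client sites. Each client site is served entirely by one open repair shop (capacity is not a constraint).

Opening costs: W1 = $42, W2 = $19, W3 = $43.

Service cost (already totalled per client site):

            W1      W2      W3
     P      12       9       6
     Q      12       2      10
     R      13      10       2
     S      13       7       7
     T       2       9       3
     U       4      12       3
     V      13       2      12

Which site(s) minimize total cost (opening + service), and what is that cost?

For any fixed open set, each client site goes to its cheapest open site; total = fixed + service.
{W2}: P→W2 9, Q→W2 2, R→W2 10, S→W2 7, T→W2 9, U→W2 12, V→W2 2. Service 51; fixed 19; total 70.
{W3}: service 43 + fixed 43 = 86
{W2, W3}: service 25 + fixed 62 = 87
{W1, W2, W3}: service 24 + fixed 104 = 128
(All 7 nonempty subsets were checked; W2 only is lowest.)

Open W2 only; minimum total cost 70.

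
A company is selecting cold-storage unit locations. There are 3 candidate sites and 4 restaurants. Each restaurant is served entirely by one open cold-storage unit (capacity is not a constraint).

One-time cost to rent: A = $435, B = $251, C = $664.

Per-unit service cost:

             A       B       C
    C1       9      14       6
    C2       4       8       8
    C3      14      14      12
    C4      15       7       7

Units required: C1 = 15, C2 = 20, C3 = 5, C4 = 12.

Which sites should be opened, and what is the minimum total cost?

For any fixed open set, each restaurant goes to its cheapest open site; total = fixed + service.
{B}: C1→B 14·15=210, C2→B 8·20=160, C3→B 14·5=70, C4→B 7·12=84. Service 524; fixed 251; total 775.
{A}: service 465 + fixed 435 = 900
{A, B}: service 369 + fixed 686 = 1055
{A, B, C}: service 314 + fixed 1350 = 1664
No other subset beats 775.

Open B only; minimum total cost 775.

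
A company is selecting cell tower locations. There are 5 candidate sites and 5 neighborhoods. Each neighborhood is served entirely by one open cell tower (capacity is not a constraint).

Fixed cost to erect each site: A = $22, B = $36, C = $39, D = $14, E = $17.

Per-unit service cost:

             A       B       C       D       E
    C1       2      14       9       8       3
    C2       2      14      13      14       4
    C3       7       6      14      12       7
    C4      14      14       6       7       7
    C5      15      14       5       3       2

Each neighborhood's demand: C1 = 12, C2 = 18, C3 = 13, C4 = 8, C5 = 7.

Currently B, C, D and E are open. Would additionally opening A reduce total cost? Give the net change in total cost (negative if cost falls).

Yes — net change −26 (cost falls by 26).

Current service cost with {B, C, D, E}: 248.
Adding A: each neighborhood re-picks its cheapest; new service cost 200, saving 48.
Extra fixed cost: 22. Net change = 22 − 48 = -26.
(Totals: 354 → 328.)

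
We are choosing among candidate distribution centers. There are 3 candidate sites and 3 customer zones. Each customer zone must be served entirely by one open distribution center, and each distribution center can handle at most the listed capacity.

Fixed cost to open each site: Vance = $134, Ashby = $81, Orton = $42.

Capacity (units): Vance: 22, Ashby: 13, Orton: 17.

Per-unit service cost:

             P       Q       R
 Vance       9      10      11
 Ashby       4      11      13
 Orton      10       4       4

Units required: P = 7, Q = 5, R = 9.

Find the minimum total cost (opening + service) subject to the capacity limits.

Open {Ashby, Orton}: P→Ashby 4·7=28, Q→Orton 4·5=20, R→Orton 4·9=36.
Loads: Ashby carries 7/13, Orton carries 14/17. Service 84; fixed 123; total 207.
Next best feasible plan costs 242.

Minimum total cost: 207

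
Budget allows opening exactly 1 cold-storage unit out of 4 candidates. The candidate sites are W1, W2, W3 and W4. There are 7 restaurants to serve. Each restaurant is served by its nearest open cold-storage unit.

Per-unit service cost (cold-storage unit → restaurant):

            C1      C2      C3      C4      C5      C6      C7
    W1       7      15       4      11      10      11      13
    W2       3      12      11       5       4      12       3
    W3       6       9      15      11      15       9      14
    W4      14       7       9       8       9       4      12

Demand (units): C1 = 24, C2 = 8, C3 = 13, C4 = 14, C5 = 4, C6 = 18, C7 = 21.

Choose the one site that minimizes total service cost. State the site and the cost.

With exactly 1 open, each restaurant uses its cheapest among the chosen.
{W2}: C1→W2 3·24=72, C2→W2 12·8=96, C3→W2 11·13=143, C4→W2 5·14=70, C5→W2 4·4=16, C6→W2 12·18=216, C7→W2 3·21=63. Service cost 676.
{W4}: service cost 981
{W1}: service cost 1005
Among all 4 size-1 choices, {W2} is lowest.

Choose W2 only; total service cost 676.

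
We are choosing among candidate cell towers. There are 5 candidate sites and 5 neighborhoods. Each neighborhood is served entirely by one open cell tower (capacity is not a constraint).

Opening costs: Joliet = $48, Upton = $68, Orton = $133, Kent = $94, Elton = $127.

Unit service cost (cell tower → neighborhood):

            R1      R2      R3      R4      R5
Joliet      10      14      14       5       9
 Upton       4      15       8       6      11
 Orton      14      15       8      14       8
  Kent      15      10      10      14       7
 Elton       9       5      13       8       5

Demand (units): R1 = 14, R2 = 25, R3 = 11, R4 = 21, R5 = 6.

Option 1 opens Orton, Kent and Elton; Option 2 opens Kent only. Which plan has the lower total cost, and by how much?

Option 1 is cheaper by 109.

Option 1: {Orton, Kent, Elton}: R1→Elton 9·14=126, R2→Elton 5·25=125, R3→Orton 8·11=88, R4→Elton 8·21=168, R5→Elton 5·6=30. Service 537; fixed 354; total 891.
Option 2: {Kent}: R1→Kent 15·14=210, R2→Kent 10·25=250, R3→Kent 10·11=110, R4→Kent 14·21=294, R5→Kent 7·6=42. Service 906; fixed 94; total 1000.
Difference: |891 − 1000| = 109.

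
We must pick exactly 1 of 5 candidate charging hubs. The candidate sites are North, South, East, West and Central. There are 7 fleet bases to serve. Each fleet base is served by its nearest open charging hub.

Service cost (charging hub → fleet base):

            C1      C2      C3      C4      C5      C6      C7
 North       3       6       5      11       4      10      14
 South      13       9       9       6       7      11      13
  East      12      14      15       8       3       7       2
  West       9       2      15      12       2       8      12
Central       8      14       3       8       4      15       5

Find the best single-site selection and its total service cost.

Choose North only; total service cost 53.

With exactly 1 open, each fleet base uses its cheapest among the chosen.
{North}: C1→North 3, C2→North 6, C3→North 5, C4→North 11, C5→North 4, C6→North 10, C7→North 14. Service cost 53.
{Central}: service cost 57
{West}: service cost 60
Among all 5 size-1 choices, {North} is lowest.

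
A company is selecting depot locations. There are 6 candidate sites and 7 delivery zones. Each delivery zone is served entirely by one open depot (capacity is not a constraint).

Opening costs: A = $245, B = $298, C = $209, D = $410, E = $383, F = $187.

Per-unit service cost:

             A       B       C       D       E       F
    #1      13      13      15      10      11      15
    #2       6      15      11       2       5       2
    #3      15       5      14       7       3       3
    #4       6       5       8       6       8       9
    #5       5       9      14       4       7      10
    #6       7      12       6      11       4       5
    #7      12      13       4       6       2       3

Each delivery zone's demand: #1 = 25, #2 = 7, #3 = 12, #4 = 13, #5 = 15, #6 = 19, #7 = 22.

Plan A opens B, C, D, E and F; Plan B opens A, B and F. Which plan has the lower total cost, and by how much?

Plan B is cheaper by 626.

Plan A: {B, C, D, E, F}: #1→D 10·25=250, #2→D 2·7=14, #3→E 3·12=36, #4→B 5·13=65, #5→D 4·15=60, #6→E 4·19=76, #7→E 2·22=44. Service 545; fixed 1487; total 2032.
Plan B: {A, B, F}: #1→A 13·25=325, #2→F 2·7=14, #3→F 3·12=36, #4→B 5·13=65, #5→A 5·15=75, #6→F 5·19=95, #7→F 3·22=66. Service 676; fixed 730; total 1406.
Difference: |2032 − 1406| = 626.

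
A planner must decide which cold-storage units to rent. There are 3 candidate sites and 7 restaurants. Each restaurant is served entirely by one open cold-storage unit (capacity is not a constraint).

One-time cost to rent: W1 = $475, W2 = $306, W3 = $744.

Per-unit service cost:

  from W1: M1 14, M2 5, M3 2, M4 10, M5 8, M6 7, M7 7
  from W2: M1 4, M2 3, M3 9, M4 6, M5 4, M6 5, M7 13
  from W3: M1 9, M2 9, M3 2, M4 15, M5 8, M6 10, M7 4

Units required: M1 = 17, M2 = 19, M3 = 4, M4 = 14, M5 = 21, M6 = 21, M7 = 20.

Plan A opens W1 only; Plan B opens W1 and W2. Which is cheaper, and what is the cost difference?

Plan B is cheaper by 84.

Plan A: {W1}: M1→W1 14·17=238, M2→W1 5·19=95, M3→W1 2·4=8, M4→W1 10·14=140, M5→W1 8·21=168, M6→W1 7·21=147, M7→W1 7·20=140. Service 936; fixed 475; total 1411.
Plan B: {W1, W2}: M1→W2 4·17=68, M2→W2 3·19=57, M3→W1 2·4=8, M4→W2 6·14=84, M5→W2 4·21=84, M6→W2 5·21=105, M7→W1 7·20=140. Service 546; fixed 781; total 1327.
Difference: |1411 − 1327| = 84.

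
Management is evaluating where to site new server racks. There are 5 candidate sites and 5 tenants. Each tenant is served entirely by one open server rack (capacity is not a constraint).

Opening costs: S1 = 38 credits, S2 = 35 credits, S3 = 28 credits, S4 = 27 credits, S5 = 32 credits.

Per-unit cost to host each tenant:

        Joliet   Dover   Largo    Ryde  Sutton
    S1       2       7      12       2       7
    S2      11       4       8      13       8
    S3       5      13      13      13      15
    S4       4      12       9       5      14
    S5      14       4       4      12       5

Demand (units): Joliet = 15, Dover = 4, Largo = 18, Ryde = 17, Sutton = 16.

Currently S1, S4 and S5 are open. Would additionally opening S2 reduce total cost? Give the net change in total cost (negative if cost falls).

No — net change +35 (cost rises by 35).

Current service cost with {S1, S4, S5}: 232.
Adding S2: each tenant re-picks its cheapest; new service cost 232, saving 0.
Extra fixed cost: 35. Net change = 35 − 0 = 35.
(Totals: 329 → 364.)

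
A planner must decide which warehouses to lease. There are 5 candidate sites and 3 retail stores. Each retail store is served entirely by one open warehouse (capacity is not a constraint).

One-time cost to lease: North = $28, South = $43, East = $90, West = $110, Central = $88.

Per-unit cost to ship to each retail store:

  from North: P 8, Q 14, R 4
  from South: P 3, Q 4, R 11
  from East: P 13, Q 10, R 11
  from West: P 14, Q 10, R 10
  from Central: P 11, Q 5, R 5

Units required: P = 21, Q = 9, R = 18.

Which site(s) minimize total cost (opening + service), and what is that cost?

Open North and South; minimum total cost 242.

For any fixed open set, each retail store goes to its cheapest open site; total = fixed + service.
{North, South}: P→South 3·21=63, Q→South 4·9=36, R→North 4·18=72. Service 171; fixed 71; total 242.
{South, Central}: service 189 + fixed 131 = 320
{North, South, Central}: service 171 + fixed 159 = 330
{North, South, East, West, Central}: service 171 + fixed 359 = 530
No other subset beats 242.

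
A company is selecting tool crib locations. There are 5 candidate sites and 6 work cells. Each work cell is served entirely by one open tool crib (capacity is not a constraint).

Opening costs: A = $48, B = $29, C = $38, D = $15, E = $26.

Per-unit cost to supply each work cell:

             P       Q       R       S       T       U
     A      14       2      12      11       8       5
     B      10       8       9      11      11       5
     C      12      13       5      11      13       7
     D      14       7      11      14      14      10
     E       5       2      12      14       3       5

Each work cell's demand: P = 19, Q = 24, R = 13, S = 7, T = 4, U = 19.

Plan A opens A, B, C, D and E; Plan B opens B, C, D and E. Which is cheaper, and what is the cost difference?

Plan B is cheaper by 48.

Plan A: {A, B, C, D, E}: P→E 5·19=95, Q→A 2·24=48, R→C 5·13=65, S→A 11·7=77, T→E 3·4=12, U→A 5·19=95. Service 392; fixed 156; total 548.
Plan B: {B, C, D, E}: P→E 5·19=95, Q→E 2·24=48, R→C 5·13=65, S→B 11·7=77, T→E 3·4=12, U→B 5·19=95. Service 392; fixed 108; total 500.
Difference: |548 − 500| = 48.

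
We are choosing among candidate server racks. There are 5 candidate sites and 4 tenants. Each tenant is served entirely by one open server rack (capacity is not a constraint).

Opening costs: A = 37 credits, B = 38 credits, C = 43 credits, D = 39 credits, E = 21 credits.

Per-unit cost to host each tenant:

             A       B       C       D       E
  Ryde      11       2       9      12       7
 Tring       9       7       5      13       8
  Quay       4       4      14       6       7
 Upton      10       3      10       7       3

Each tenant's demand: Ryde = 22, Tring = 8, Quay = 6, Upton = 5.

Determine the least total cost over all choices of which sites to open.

Minimum total cost: 177

For any fixed open set, each tenant goes to its cheapest open site; total = fixed + service.
{B}: Ryde→B 2·22=44, Tring→B 7·8=56, Quay→B 4·6=24, Upton→B 3·5=15. Service 139; fixed 38; total 177.
{B, E}: service 139 + fixed 59 = 198
{B, C}: Ryde→B 2·22=44, Tring→C 5·8=40, Quay→B 4·6=24, Upton→B 3·5=15. Service 123; fixed 81; total 204.
{A, B, C, D, E}: Ryde→B 2·22=44, Tring→C 5·8=40, Quay→A 4·6=24, Upton→B 3·5=15. Service 123; fixed 178; total 301.
No other subset beats 177.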